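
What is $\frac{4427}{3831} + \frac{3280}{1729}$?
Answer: $\frac{20219963}{6623799} \approx 3.0526$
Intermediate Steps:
$\frac{4427}{3831} + \frac{3280}{1729} = \frac{20219963}{6623799}$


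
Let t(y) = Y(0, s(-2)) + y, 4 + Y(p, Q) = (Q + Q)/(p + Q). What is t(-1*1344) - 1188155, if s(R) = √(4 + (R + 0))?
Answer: -1189501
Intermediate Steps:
s(R) = √(4 + R)
Y(p, Q) = -4 + 2*Q/(Q + p) (Y(p, Q) = -4 + (Q + Q)/(p + Q) = -4 + (2*Q)/(Q + p) = -4 + 2*Q/(Q + p))
t(y) = -2 + y (t(y) = 2*(-√(4 - 2) - 2*0)/(√(4 - 2) + 0) + y = 2*(-√2 + 0)/(√2 + 0) + y = 2*(-√2)/(√2) + y = 2*(√2/2)*(-√2) + y = -2 + y)
t(-1*1344) - 1188155 = (-2 - 1*1344) - 1188155 = (-2 - 1344) - 1188155 = -1346 - 1188155 = -1189501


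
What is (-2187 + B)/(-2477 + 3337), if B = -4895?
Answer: -3541/430 ≈ -8.2349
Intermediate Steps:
(-2187 + B)/(-2477 + 3337) = (-2187 - 4895)/(-2477 + 3337) = -7082/860 = -7082*1/860 = -3541/430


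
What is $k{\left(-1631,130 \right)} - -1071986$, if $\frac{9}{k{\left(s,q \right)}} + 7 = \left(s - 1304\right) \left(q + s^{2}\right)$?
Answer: $\frac{2790005825088901}{2602651364} \approx 1.072 \cdot 10^{6}$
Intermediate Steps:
$k{\left(s,q \right)} = \frac{9}{-7 + \left(-1304 + s\right) \left(q + s^{2}\right)}$ ($k{\left(s,q \right)} = \frac{9}{-7 + \left(s - 1304\right) \left(q + s^{2}\right)} = \frac{9}{-7 + \left(-1304 + s\right) \left(q + s^{2}\right)}$)
$k{\left(-1631,130 \right)} - -1071986 = \frac{9}{-7 + \left(-1631\right)^{3} - 169520 - 1304 \left(-1631\right)^{2} + 130 \left(-1631\right)} - -1071986 = \frac{9}{-7 - 4338722591 - 169520 - 3468849944 - 212030} + 1071986 = \frac{9}{-7807954092} + 1071986 = 9 \left(- \frac{1}{7807954092}\right) + 1071986 = - \frac{3}{2602651364} + 1071986 = \frac{2790005825088901}{2602651364}$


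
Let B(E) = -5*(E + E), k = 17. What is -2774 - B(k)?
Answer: -2604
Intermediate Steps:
B(E) = -10*E
-2774 - B(k) = -2774 - (-10)*17 = -2774 - 1*(-170) = -2774 + 170 = -2604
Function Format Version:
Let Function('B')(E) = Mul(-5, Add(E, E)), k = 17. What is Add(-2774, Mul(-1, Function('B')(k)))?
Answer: -2604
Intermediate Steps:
Function('B')(E) = Mul(-10, E) (Function('B')(E) = Mul(-5, Mul(2, E)) = Mul(-10, E))
Add(-2774, Mul(-1, Function('B')(k))) = Add(-2774, Mul(-1, Mul(-10, 17))) = Add(-2774, Mul(-1, -170)) = Add(-2774, 170) = -2604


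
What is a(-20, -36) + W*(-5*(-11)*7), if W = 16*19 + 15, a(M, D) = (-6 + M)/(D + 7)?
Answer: 3561661/29 ≈ 1.2282e+5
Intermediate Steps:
a(M, D) = (-6 + M)/(7 + D)
W = 319 (W = 304 + 15 = 319)
a(-20, -36) + W*(-5*(-11)*7) = (-6 - 20)/(7 - 36) + 319*(-5*(-11)*7) = -26/(-29) + 319*(55*7) = -1/29*(-26) + 319*385 = 26/29 + 122815 = 3561661/29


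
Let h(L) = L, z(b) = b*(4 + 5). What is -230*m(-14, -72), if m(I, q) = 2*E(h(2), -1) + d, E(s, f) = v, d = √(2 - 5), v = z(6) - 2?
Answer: -23920 - 230*I*√3 ≈ -23920.0 - 398.37*I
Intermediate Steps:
z(b) = 9*b (z(b) = b*9 = 9*b)
v = 52 (v = 9*6 - 2 = 54 - 2 = 52)
d = I*√3 (d = √(-3) = I*√3 ≈ 1.732*I)
E(s, f) = 52
m(I, q) = 104 + I*√3 (m(I, q) = 2*52 + I*√3 = 104 + I*√3)
-230*m(-14, -72) = -230*(104 + I*√3) = -23920 - 230*I*√3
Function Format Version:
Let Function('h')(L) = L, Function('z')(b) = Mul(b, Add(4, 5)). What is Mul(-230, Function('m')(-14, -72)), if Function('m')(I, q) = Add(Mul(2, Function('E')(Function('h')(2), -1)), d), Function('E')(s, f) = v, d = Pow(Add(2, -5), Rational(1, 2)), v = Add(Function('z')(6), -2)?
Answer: Add(-23920, Mul(-230, I, Pow(3, Rational(1, 2)))) ≈ Add(-23920., Mul(-398.37, I))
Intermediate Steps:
Function('z')(b) = Mul(9, b) (Function('z')(b) = Mul(b, 9) = Mul(9, b))
v = 52 (v = Add(Mul(9, 6), -2) = Add(54, -2) = 52)
d = Mul(I, Pow(3, Rational(1, 2))) (d = Pow(-3, Rational(1, 2)) = Mul(I, Pow(3, Rational(1, 2))) ≈ Mul(1.7320, I))
Function('E')(s, f) = 52
Function('m')(I, q) = Add(104, Mul(I, Pow(3, Rational(1, 2)))) (Function('m')(I, q) = Add(Mul(2, 52), Mul(I, Pow(3, Rational(1, 2)))) = Add(104, Mul(I, Pow(3, Rational(1, 2)))))
Mul(-230, Function('m')(-14, -72)) = Mul(-230, Add(104, Mul(I, Pow(3, Rational(1, 2))))) = Add(-23920, Mul(-230, I, Pow(3, Rational(1, 2))))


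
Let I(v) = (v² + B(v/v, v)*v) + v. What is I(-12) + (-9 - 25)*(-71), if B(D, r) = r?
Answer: 2690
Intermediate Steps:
I(v) = v + 2*v² (I(v) = (v² + v*v) + v = (v² + v²) + v = 2*v² + v = v + 2*v²)
I(-12) + (-9 - 25)*(-71) = -12*(1 + 2*(-12)) + (-9 - 25)*(-71) = -12*(1 - 24) - 34*(-71) = -12*(-23) + 2414 = 276 + 2414 = 2690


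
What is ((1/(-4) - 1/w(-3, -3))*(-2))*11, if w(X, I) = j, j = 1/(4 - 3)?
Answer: 55/2 ≈ 27.500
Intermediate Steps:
j = 1 (j = 1/1 = 1)
w(X, I) = 1
((1/(-4) - 1/w(-3, -3))*(-2))*11 = ((1/(-4) - 1/1)*(-2))*11 = ((1*(-1/4) - 1*1)*(-2))*11 = ((-1/4 - 1)*(-2))*11 = -5/4*(-2)*11 = (5/2)*11 = 55/2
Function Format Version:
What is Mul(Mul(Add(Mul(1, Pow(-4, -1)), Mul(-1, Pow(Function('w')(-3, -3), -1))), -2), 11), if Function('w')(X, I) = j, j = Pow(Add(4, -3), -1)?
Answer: Rational(55, 2) ≈ 27.500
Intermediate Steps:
j = 1 (j = Pow(1, -1) = 1)
Function('w')(X, I) = 1
Mul(Mul(Add(Mul(1, Pow(-4, -1)), Mul(-1, Pow(Function('w')(-3, -3), -1))), -2), 11) = Mul(Mul(Add(Mul(1, Pow(-4, -1)), Mul(-1, Pow(1, -1))), -2), 11) = Mul(Mul(Add(Mul(1, Rational(-1, 4)), Mul(-1, 1)), -2), 11) = Mul(Mul(Add(Rational(-1, 4), -1), -2), 11) = Mul(Mul(Rational(-5, 4), -2), 11) = Mul(Rational(5, 2), 11) = Rational(55, 2)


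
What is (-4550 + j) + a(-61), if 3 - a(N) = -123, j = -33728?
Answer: -38152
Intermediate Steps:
a(N) = 126 (a(N) = 3 - 1*(-123) = 3 + 123 = 126)
(-4550 + j) + a(-61) = (-4550 - 33728) + 126 = -38278 + 126 = -38152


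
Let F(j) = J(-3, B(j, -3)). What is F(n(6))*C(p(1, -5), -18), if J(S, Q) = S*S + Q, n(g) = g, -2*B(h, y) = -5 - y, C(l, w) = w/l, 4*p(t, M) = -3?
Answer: 240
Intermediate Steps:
p(t, M) = -¾ (p(t, M) = (¼)*(-3) = -¾)
B(h, y) = 5/2 + y/2 (B(h, y) = -(-5 - y)/2 = 5/2 + y/2)
J(S, Q) = Q + S² (J(S, Q) = S² + Q = Q + S²)
F(j) = 10 (F(j) = (5/2 + (½)*(-3)) + (-3)² = (5/2 - 3/2) + 9 = 1 + 9 = 10)
F(n(6))*C(p(1, -5), -18) = 10*(-18/(-¾)) = 10*(-18*(-4/3)) = 10*24 = 240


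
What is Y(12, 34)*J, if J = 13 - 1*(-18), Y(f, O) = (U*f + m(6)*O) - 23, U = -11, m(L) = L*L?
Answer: 33139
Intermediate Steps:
m(L) = L²
Y(f, O) = -23 - 11*f + 36*O (Y(f, O) = (-11*f + 6²*O) - 23 = (-11*f + 36*O) - 23 = -23 - 11*f + 36*O)
J = 31 (J = 13 + 18 = 31)
Y(12, 34)*J = (-23 - 11*12 + 36*34)*31 = (-23 - 132 + 1224)*31 = 1069*31 = 33139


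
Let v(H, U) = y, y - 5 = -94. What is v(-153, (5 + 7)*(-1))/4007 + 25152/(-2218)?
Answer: -50490733/4443763 ≈ -11.362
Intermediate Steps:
y = -89 (y = 5 - 94 = -89)
v(H, U) = -89
v(-153, (5 + 7)*(-1))/4007 + 25152/(-2218) = -89/4007 + 25152/(-2218) = -89*1/4007 + 25152*(-1/2218) = -89/4007 - 12576/1109 = -50490733/4443763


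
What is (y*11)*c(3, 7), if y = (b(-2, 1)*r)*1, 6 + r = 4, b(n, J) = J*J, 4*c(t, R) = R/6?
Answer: -77/12 ≈ -6.4167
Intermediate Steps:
c(t, R) = R/24 (c(t, R) = (R/6)/4 = R/24)
b(n, J) = J²
r = -2 (r = -6 + 4 = -2)
y = -2 (y = (1²*(-2))*1 = (1*(-2))*1 = -2*1 = -2)
(y*11)*c(3, 7) = (-2*11)*((1/24)*7) = -22*7/24 = -77/12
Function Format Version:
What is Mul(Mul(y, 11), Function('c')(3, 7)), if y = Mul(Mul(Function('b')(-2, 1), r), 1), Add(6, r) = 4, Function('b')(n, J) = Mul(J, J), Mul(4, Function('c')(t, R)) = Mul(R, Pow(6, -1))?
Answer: Rational(-77, 12) ≈ -6.4167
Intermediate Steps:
Function('c')(t, R) = Mul(Rational(1, 24), R) (Function('c')(t, R) = Mul(Rational(1, 4), Mul(R, Pow(6, -1))) = Mul(Rational(1, 4), Mul(R, Rational(1, 6))) = Mul(Rational(1, 4), Mul(Rational(1, 6), R)) = Mul(Rational(1, 24), R))
Function('b')(n, J) = Pow(J, 2)
r = -2 (r = Add(-6, 4) = -2)
y = -2 (y = Mul(Mul(Pow(1, 2), -2), 1) = Mul(Mul(1, -2), 1) = Mul(-2, 1) = -2)
Mul(Mul(y, 11), Function('c')(3, 7)) = Mul(Mul(-2, 11), Mul(Rational(1, 24), 7)) = Mul(-22, Rational(7, 24)) = Rational(-77, 12)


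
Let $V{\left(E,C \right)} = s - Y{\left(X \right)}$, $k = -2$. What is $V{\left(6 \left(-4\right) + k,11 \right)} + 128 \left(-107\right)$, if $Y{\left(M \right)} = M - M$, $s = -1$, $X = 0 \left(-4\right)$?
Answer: $-13697$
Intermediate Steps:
$X = 0$
$Y{\left(M \right)} = 0$
$V{\left(E,C \right)} = -1$ ($V{\left(E,C \right)} = -1 - 0 = -1 + 0 = -1$)
$V{\left(6 \left(-4\right) + k,11 \right)} + 128 \left(-107\right) = -1 + 128 \left(-107\right) = -1 - 13696 = -13697$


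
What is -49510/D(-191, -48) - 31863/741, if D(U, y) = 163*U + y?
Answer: -1291273/31181 ≈ -41.412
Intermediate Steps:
D(U, y) = y + 163*U
-49510/D(-191, -48) - 31863/741 = -49510/(-48 + 163*(-191)) - 31863/741 = -49510/(-48 - 31133) - 31863*1/741 = -49510/(-31181) - 43 = -49510*(-1/31181) - 43 = 49510/31181 - 43 = -1291273/31181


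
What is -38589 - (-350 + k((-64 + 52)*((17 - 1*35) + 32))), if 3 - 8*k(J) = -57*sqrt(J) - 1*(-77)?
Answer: -152919/4 - 57*I*sqrt(42)/4 ≈ -38230.0 - 92.351*I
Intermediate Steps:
k(J) = -37/4 + 57*sqrt(J)/8 (k(J) = 3/8 - (-57*sqrt(J) - 1*(-77))/8 = 3/8 - (-57*sqrt(J) + 77)/8 = 3/8 - (77 - 57*sqrt(J))/8 = 3/8 + (-77/8 + 57*sqrt(J)/8) = -37/4 + 57*sqrt(J)/8)
-38589 - (-350 + k((-64 + 52)*((17 - 1*35) + 32))) = -38589 - (-350 + (-37/4 + 57*sqrt((-64 + 52)*((17 - 1*35) + 32))/8)) = -38589 - (-350 + (-37/4 + 57*sqrt(-12*((17 - 35) + 32))/8)) = -38589 - (-350 + (-37/4 + 57*sqrt(-12*(-18 + 32))/8)) = -38589 - (-350 + (-37/4 + 57*sqrt(-12*14)/8)) = -38589 - (-350 + (-37/4 + 57*sqrt(-168)/8)) = -38589 - (-350 + (-37/4 + 57*(2*I*sqrt(42))/8)) = -38589 - (-350 + (-37/4 + 57*I*sqrt(42)/4)) = -38589 - (-1437/4 + 57*I*sqrt(42)/4) = -38589 + (1437/4 - 57*I*sqrt(42)/4) = -152919/4 - 57*I*sqrt(42)/4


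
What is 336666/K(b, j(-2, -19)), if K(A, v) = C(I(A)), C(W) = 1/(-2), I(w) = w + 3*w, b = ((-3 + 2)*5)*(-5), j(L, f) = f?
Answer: -673332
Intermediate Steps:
b = 25 (b = -1*5*(-5) = -5*(-5) = 25)
I(w) = 4*w
C(W) = -½
K(A, v) = -½
336666/K(b, j(-2, -19)) = 336666/(-½) = 336666*(-2) = -673332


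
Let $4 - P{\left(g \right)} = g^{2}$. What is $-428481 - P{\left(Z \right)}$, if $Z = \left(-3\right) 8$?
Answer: $-427909$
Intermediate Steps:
$Z = -24$
$P{\left(g \right)} = 4 - g^{2}$
$-428481 - P{\left(Z \right)} = -428481 - \left(4 - \left(-24\right)^{2}\right) = -428481 - \left(4 - 576\right) = -428481 - -572 = -428481 + 572 = -427909$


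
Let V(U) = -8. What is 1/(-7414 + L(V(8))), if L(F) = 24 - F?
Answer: -1/7382 ≈ -0.00013546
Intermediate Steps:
1/(-7414 + L(V(8))) = 1/(-7414 + (24 - 1*(-8))) = 1/(-7414 + (24 + 8)) = 1/(-7414 + 32) = 1/(-7382) = -1/7382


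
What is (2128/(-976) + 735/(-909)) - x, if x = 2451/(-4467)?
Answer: -67157705/27521187 ≈ -2.4402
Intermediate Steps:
x = -817/1489 (x = 2451*(-1/4467) = -817/1489 ≈ -0.54869)
(2128/(-976) + 735/(-909)) - x = (2128/(-976) + 735/(-909)) - 1*(-817/1489) = (2128*(-1/976) + 735*(-1/909)) + 817/1489 = (-133/61 - 245/303) + 817/1489 = -55244/18483 + 817/1489 = -67157705/27521187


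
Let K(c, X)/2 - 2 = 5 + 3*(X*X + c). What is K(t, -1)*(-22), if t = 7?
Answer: -1364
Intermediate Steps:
K(c, X) = 14 + 6*c + 6*X**2 (K(c, X) = 4 + 2*(5 + 3*(X*X + c)) = 4 + 2*(5 + 3*(X**2 + c)) = 4 + 2*(5 + 3*(c + X**2)) = 4 + 2*(5 + (3*c + 3*X**2)) = 4 + 2*(5 + 3*c + 3*X**2) = 4 + (10 + 6*c + 6*X**2) = 14 + 6*c + 6*X**2)
K(t, -1)*(-22) = (14 + 6*7 + 6*(-1)**2)*(-22) = (14 + 42 + 6*1)*(-22) = (14 + 42 + 6)*(-22) = 62*(-22) = -1364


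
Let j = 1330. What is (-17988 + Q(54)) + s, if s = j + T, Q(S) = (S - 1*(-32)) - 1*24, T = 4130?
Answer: -12466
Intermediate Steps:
Q(S) = 8 + S (Q(S) = (S + 32) - 24 = (32 + S) - 24 = 8 + S)
s = 5460 (s = 1330 + 4130 = 5460)
(-17988 + Q(54)) + s = (-17988 + (8 + 54)) + 5460 = (-17988 + 62) + 5460 = -17926 + 5460 = -12466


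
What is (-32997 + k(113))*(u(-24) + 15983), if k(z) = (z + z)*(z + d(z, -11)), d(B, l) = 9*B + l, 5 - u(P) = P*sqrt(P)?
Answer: 3515713236 + 10555056*I*sqrt(6) ≈ 3.5157e+9 + 2.5854e+7*I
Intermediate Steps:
u(P) = 5 - P**(3/2) (u(P) = 5 - P*sqrt(P) = 5 - P**(3/2))
d(B, l) = l + 9*B
k(z) = 2*z*(-11 + 10*z) (k(z) = (z + z)*(z + (-11 + 9*z)) = (2*z)*(-11 + 10*z) = 2*z*(-11 + 10*z))
(-32997 + k(113))*(u(-24) + 15983) = (-32997 + 2*113*(-11 + 10*113))*((5 - (-24)**(3/2)) + 15983) = (-32997 + 2*113*(-11 + 1130))*((5 - (-48)*I*sqrt(6)) + 15983) = (-32997 + 2*113*1119)*((5 + 48*I*sqrt(6)) + 15983) = (-32997 + 252894)*(15988 + 48*I*sqrt(6)) = 219897*(15988 + 48*I*sqrt(6)) = 3515713236 + 10555056*I*sqrt(6)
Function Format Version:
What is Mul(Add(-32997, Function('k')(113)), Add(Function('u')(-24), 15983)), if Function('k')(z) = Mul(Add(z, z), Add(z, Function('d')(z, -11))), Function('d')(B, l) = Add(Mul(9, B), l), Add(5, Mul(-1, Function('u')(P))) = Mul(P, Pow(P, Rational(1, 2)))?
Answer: Add(3515713236, Mul(10555056, I, Pow(6, Rational(1, 2)))) ≈ Add(3.5157e+9, Mul(2.5854e+7, I))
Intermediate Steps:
Function('u')(P) = Add(5, Mul(-1, Pow(P, Rational(3, 2)))) (Function('u')(P) = Add(5, Mul(-1, Mul(P, Pow(P, Rational(1, 2))))) = Add(5, Mul(-1, Pow(P, Rational(3, 2)))))
Function('d')(B, l) = Add(l, Mul(9, B))
Function('k')(z) = Mul(2, z, Add(-11, Mul(10, z))) (Function('k')(z) = Mul(Add(z, z), Add(z, Add(-11, Mul(9, z)))) = Mul(Mul(2, z), Add(-11, Mul(10, z))) = Mul(2, z, Add(-11, Mul(10, z))))
Mul(Add(-32997, Function('k')(113)), Add(Function('u')(-24), 15983)) = Mul(Add(-32997, Mul(2, 113, Add(-11, Mul(10, 113)))), Add(Add(5, Mul(-1, Pow(-24, Rational(3, 2)))), 15983)) = Mul(Add(-32997, Mul(2, 113, Add(-11, 1130))), Add(Add(5, Mul(-1, Mul(-48, I, Pow(6, Rational(1, 2))))), 15983)) = Mul(Add(-32997, Mul(2, 113, 1119)), Add(Add(5, Mul(48, I, Pow(6, Rational(1, 2)))), 15983)) = Mul(Add(-32997, 252894), Add(15988, Mul(48, I, Pow(6, Rational(1, 2))))) = Mul(219897, Add(15988, Mul(48, I, Pow(6, Rational(1, 2))))) = Add(3515713236, Mul(10555056, I, Pow(6, Rational(1, 2))))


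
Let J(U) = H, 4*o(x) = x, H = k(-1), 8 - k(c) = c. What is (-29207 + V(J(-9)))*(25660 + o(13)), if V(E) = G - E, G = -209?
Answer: -3020564525/4 ≈ -7.5514e+8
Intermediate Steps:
k(c) = 8 - c
H = 9 (H = 8 - 1*(-1) = 8 + 1 = 9)
o(x) = x/4
J(U) = 9
V(E) = -209 - E
(-29207 + V(J(-9)))*(25660 + o(13)) = (-29207 + (-209 - 1*9))*(25660 + (¼)*13) = (-29207 + (-209 - 9))*(25660 + 13/4) = (-29207 - 218)*(102653/4) = -29425*102653/4 = -3020564525/4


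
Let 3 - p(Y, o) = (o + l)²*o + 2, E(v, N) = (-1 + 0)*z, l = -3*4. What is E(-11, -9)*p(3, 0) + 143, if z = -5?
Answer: 148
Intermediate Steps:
l = -12
E(v, N) = 5 (E(v, N) = (-1 + 0)*(-5) = -1*(-5) = 5)
p(Y, o) = 1 - o*(-12 + o)² (p(Y, o) = 3 - ((o - 12)²*o + 2) = 3 - ((-12 + o)²*o + 2) = 3 - (o*(-12 + o)² + 2) = 3 - (2 + o*(-12 + o)²) = 3 + (-2 - o*(-12 + o)²) = 1 - o*(-12 + o)²)
E(-11, -9)*p(3, 0) + 143 = 5*(1 - 1*0*(-12 + 0)²) + 143 = 5*(1 - 1*0*(-12)²) + 143 = 5*(1 - 1*0*144) + 143 = 5*(1 + 0) + 143 = 5*1 + 143 = 5 + 143 = 148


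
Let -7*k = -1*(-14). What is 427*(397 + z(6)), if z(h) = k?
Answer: 168665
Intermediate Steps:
k = -2 (k = -(-1)*(-14)/7 = -1/7*14 = -2)
z(h) = -2
427*(397 + z(6)) = 427*(397 - 2) = 427*395 = 168665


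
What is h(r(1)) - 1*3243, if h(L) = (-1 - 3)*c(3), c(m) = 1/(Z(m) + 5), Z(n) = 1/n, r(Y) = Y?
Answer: -12975/4 ≈ -3243.8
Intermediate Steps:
Z(n) = 1/n
c(m) = 1/(5 + 1/m) (c(m) = 1/(1/m + 5) = 1/(5 + 1/m))
h(L) = -¾ (h(L) = (-1 - 3)*(3/(1 + 5*3)) = -12/(1 + 15) = -12/16 = -4*3/16 = -¾)
h(r(1)) - 1*3243 = -¾ - 1*3243 = -¾ - 3243 = -12975/4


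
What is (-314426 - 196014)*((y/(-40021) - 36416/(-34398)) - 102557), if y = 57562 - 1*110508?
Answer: 5147460414621186520/98331597 ≈ 5.2348e+10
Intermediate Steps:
y = -52946 (y = 57562 - 110508 = -52946)
(-314426 - 196014)*((y/(-40021) - 36416/(-34398)) - 102557) = (-314426 - 196014)*((-52946/(-40021) - 36416/(-34398)) - 102557) = -510440*((-52946*(-1/40021) - 36416*(-1/34398)) - 102557) = -510440*((52946/40021 + 18208/17199) - 102557) = -510440*(1639320622/688321179 - 102557) = -510440*(-70590515834081/688321179) = 5147460414621186520/98331597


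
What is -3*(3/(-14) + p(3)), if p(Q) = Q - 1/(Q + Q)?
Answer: -55/7 ≈ -7.8571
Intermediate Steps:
p(Q) = Q - 1/(2*Q)
-3*(3/(-14) + p(3)) = -3*(3/(-14) + (3 - ½/3)) = -3*(3*(-1/14) + (3 - ½*⅓)) = -3*(-3/14 + (3 - ⅙)) = -3*(-3/14 + 17/6) = -3*55/21 = -55/7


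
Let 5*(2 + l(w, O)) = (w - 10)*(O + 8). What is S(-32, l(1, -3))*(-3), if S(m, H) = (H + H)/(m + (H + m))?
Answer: -22/25 ≈ -0.88000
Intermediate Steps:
l(w, O) = -2 + (-10 + w)*(8 + O)/5 (l(w, O) = -2 + ((w - 10)*(O + 8))/5 = -2 + ((-10 + w)*(8 + O))/5 = -2 + (-10 + w)*(8 + O)/5)
S(m, H) = 2*H/(H + 2*m) (S(m, H) = (2*H)/(H + 2*m) = 2*H/(H + 2*m))
S(-32, l(1, -3))*(-3) = (2*(-18 - 2*(-3) + (8/5)*1 + (⅕)*(-3)*1)/((-18 - 2*(-3) + (8/5)*1 + (⅕)*(-3)*1) + 2*(-32)))*(-3) = (2*(-18 + 6 + 8/5 - ⅗)/((-18 + 6 + 8/5 - ⅗) - 64))*(-3) = (2*(-11)/(-11 - 64))*(-3) = (2*(-11)/(-75))*(-3) = (2*(-11)*(-1/75))*(-3) = (22/75)*(-3) = -22/25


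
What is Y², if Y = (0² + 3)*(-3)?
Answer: 81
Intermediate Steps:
Y = -9 (Y = (0 + 3)*(-3) = 3*(-3) = -9)
Y² = (-9)² = 81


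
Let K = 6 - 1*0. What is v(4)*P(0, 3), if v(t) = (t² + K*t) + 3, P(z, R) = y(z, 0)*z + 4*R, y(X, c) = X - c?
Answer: 516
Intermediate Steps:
K = 6 (K = 6 + 0 = 6)
P(z, R) = z² + 4*R (P(z, R) = (z - 1*0)*z + 4*R = (z + 0)*z + 4*R = z*z + 4*R = z² + 4*R)
v(t) = 3 + t² + 6*t (v(t) = (t² + 6*t) + 3 = 3 + t² + 6*t)
v(4)*P(0, 3) = (3 + 4² + 6*4)*(0² + 4*3) = (3 + 16 + 24)*(0 + 12) = 43*12 = 516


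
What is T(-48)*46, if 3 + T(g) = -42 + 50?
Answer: 230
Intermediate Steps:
T(g) = 5 (T(g) = -3 + (-42 + 50) = -3 + 8 = 5)
T(-48)*46 = 5*46 = 230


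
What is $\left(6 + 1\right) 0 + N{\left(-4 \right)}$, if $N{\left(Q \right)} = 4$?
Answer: $4$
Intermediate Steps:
$\left(6 + 1\right) 0 + N{\left(-4 \right)} = \left(6 + 1\right) 0 + 4 = 7 \cdot 0 + 4 = 0 + 4 = 4$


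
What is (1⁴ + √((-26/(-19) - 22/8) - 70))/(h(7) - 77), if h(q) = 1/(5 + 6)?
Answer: -11/846 - 55*I*√4123/32148 ≈ -0.013002 - 0.10985*I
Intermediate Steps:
h(q) = 1/11
(1⁴ + √((-26/(-19) - 22/8) - 70))/(h(7) - 77) = (1⁴ + √((-26/(-19) - 22/8) - 70))/(1/11 - 77) = (1 + √((-26*(-1/19) - 22*⅛) - 70))/(-846/11) = -11*(1 + √((26/19 - 11/4) - 70))/846 = -11*(1 + √(-105/76 - 70))/846 = -11*(1 + √(-5425/76))/846 = -11*(1 + 5*I*√4123/38)/846 = -11/846 - 55*I*√4123/32148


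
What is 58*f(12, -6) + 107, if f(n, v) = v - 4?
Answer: -473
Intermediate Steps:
f(n, v) = -4 + v
58*f(12, -6) + 107 = 58*(-4 - 6) + 107 = 58*(-10) + 107 = -580 + 107 = -473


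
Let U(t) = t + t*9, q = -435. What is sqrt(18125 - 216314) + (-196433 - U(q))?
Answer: -192083 + 57*I*sqrt(61) ≈ -1.9208e+5 + 445.18*I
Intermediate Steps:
U(t) = 10*t (U(t) = t + 9*t = 10*t)
sqrt(18125 - 216314) + (-196433 - U(q)) = sqrt(18125 - 216314) + (-196433 - 10*(-435)) = sqrt(-198189) + (-196433 - 1*(-4350)) = 57*I*sqrt(61) + (-196433 + 4350) = 57*I*sqrt(61) - 192083 = -192083 + 57*I*sqrt(61)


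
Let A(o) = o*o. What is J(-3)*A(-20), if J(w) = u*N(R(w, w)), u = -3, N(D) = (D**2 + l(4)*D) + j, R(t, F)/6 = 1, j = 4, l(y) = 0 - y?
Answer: -19200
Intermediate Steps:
l(y) = -y
R(t, F) = 6 (R(t, F) = 6*1 = 6)
N(D) = 4 + D**2 - 4*D (N(D) = (D**2 + (-1*4)*D) + 4 = (D**2 - 4*D) + 4 = 4 + D**2 - 4*D)
A(o) = o**2
J(w) = -48 (J(w) = -3*(4 + 6**2 - 4*6) = -3*(4 + 36 - 24) = -3*16 = -48)
J(-3)*A(-20) = -48*(-20)**2 = -48*400 = -19200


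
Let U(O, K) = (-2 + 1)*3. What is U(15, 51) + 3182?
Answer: 3179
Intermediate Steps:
U(O, K) = -3 (U(O, K) = -1*3 = -3)
U(15, 51) + 3182 = -3 + 3182 = 3179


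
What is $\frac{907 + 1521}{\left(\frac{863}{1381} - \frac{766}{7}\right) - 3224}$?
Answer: $- \frac{23471476}{32218213} \approx -0.72852$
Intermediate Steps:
$\frac{907 + 1521}{\left(\frac{863}{1381} - \frac{766}{7}\right) - 3224} = \frac{2428}{\left(863 \cdot \frac{1}{1381} - \frac{766}{7}\right) - 3224} = \frac{2428}{\left(\frac{863}{1381} - \frac{766}{7}\right) - 3224} = \frac{2428}{- \frac{1051805}{9667} - 3224} = \frac{2428}{- \frac{32218213}{9667}} = 2428 \left(- \frac{9667}{32218213}\right) = - \frac{23471476}{32218213}$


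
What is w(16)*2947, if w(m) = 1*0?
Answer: 0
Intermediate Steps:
w(m) = 0
w(16)*2947 = 0*2947 = 0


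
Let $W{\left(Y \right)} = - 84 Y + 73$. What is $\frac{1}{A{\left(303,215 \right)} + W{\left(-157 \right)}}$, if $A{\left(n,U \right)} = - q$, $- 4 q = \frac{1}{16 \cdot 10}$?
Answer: $\frac{640}{8487041} \approx 7.5409 \cdot 10^{-5}$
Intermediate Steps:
$q = - \frac{1}{640}$ ($q = - \frac{1}{4 \cdot 16 \cdot 10} = - \frac{1}{4 \cdot 160} = \left(- \frac{1}{4}\right) \frac{1}{160} = - \frac{1}{640} \approx -0.0015625$)
$A{\left(n,U \right)} = \frac{1}{640}$ ($A{\left(n,U \right)} = \left(-1\right) \left(- \frac{1}{640}\right) = \frac{1}{640}$)
$W{\left(Y \right)} = 73 - 84 Y$
$\frac{1}{A{\left(303,215 \right)} + W{\left(-157 \right)}} = \frac{1}{\frac{1}{640} + \left(73 - -13188\right)} = \frac{1}{\frac{1}{640} + \left(73 + 13188\right)} = \frac{1}{\frac{1}{640} + 13261} = \frac{1}{\frac{8487041}{640}} = \frac{640}{8487041}$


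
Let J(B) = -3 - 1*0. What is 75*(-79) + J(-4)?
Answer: -5928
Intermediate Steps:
J(B) = -3 (J(B) = -3 + 0 = -3)
75*(-79) + J(-4) = 75*(-79) - 3 = -5925 - 3 = -5928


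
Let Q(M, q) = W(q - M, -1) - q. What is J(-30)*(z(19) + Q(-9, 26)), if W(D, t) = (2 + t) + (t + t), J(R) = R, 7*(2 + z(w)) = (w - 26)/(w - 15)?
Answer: 1755/2 ≈ 877.50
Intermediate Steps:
z(w) = -2 + (-26 + w)/(7*(-15 + w)) (z(w) = -2 + ((w - 26)/(w - 15))/7 = -2 + ((-26 + w)/(-15 + w))/7 = -2 + (-26 + w)/(7*(-15 + w)))
W(D, t) = 2 + 3*t (W(D, t) = (2 + t) + 2*t = 2 + 3*t)
Q(M, q) = -1 - q (Q(M, q) = (2 + 3*(-1)) - q = (2 - 3) - q = -1 - q)
J(-30)*(z(19) + Q(-9, 26)) = -30*((184 - 13*19)/(7*(-15 + 19)) + (-1 - 1*26)) = -30*((1/7)*(184 - 247)/4 + (-1 - 26)) = -30*((1/7)*(1/4)*(-63) - 27) = -30*(-9/4 - 27) = -30*(-117/4) = 1755/2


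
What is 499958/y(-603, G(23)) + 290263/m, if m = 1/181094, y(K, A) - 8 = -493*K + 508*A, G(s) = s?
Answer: 16241025924854020/308971 ≈ 5.2565e+10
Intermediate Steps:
y(K, A) = 8 - 493*K + 508*A (y(K, A) = 8 + (-493*K + 508*A) = 8 - 493*K + 508*A)
m = 1/181094 ≈ 5.5220e-6
499958/y(-603, G(23)) + 290263/m = 499958/(8 - 493*(-603) + 508*23) + 290263/(1/181094) = 499958/(8 + 297279 + 11684) + 290263*181094 = 499958/308971 + 52564887722 = 16241025924854020/308971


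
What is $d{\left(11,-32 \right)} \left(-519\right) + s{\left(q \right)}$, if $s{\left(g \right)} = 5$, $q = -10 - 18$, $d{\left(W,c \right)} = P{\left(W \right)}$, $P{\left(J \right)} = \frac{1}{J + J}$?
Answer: $- \frac{409}{22} \approx -18.591$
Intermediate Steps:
$P{\left(J \right)} = \frac{1}{2 J}$
$d{\left(W,c \right)} = \frac{1}{2 W}$
$q = -28$
$d{\left(11,-32 \right)} \left(-519\right) + s{\left(q \right)} = \frac{1}{2 \cdot 11} \left(-519\right) + 5 = \frac{1}{2} \cdot \frac{1}{11} \left(-519\right) + 5 = \frac{1}{22} \left(-519\right) + 5 = - \frac{519}{22} + 5 = - \frac{409}{22}$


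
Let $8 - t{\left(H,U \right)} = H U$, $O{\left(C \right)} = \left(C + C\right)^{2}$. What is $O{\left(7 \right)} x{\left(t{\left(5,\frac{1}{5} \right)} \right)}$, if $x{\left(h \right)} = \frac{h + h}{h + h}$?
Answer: $196$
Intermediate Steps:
$O{\left(C \right)} = 4 C^{2}$ ($O{\left(C \right)} = \left(2 C\right)^{2} = 4 C^{2}$)
$t{\left(H,U \right)} = 8 - H U$
$x{\left(h \right)} = 1$ ($x{\left(h \right)} = \frac{2 h}{2 h} = 2 h \frac{1}{2 h} = 1$)
$O{\left(7 \right)} x{\left(t{\left(5,\frac{1}{5} \right)} \right)} = 4 \cdot 7^{2} \cdot 1 = 4 \cdot 49 \cdot 1 = 196 \cdot 1 = 196$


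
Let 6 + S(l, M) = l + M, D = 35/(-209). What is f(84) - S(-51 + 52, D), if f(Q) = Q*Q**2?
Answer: 123876216/209 ≈ 5.9271e+5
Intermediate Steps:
D = -35/209 (D = 35*(-1/209) = -35/209 ≈ -0.16746)
f(Q) = Q**3
S(l, M) = -6 + M + l (S(l, M) = -6 + (l + M) = -6 + (M + l) = -6 + M + l)
f(84) - S(-51 + 52, D) = 84**3 - (-6 - 35/209 + (-51 + 52)) = 592704 - (-6 - 35/209 + 1) = 592704 - 1*(-1080/209) = 592704 + 1080/209 = 123876216/209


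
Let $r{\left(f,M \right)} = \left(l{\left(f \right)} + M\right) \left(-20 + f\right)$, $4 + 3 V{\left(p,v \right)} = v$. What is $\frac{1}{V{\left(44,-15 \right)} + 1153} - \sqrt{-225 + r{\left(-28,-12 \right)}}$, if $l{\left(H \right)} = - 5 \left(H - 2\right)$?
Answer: $\frac{3}{3440} - 3 i \sqrt{761} \approx 0.00087209 - 82.759 i$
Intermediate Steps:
$l{\left(H \right)} = 10 - 5 H$ ($l{\left(H \right)} = - 5 \left(-2 + H\right) = 10 - 5 H$)
$V{\left(p,v \right)} = - \frac{4}{3} + \frac{v}{3}$
$r{\left(f,M \right)} = \left(-20 + f\right) \left(10 + M - 5 f\right)$ ($r{\left(f,M \right)} = \left(\left(10 - 5 f\right) + M\right) \left(-20 + f\right) = \left(10 + M - 5 f\right) \left(-20 + f\right) = \left(-20 + f\right) \left(10 + M - 5 f\right)$)
$\frac{1}{V{\left(44,-15 \right)} + 1153} - \sqrt{-225 + r{\left(-28,-12 \right)}} = \frac{1}{\left(- \frac{4}{3} + \frac{1}{3} \left(-15\right)\right) + 1153} - \sqrt{-225 - \left(2704 + 3920\right)} = \frac{1}{\left(- \frac{4}{3} - 5\right) + 1153} - \sqrt{-225 - 6624} = \frac{1}{- \frac{19}{3} + 1153} - \sqrt{-225 - 6624} = \frac{1}{\frac{3440}{3}} - \sqrt{-225 - 6624} = \frac{3}{3440} - \sqrt{-6849} = \frac{3}{3440} - 3 i \sqrt{761}$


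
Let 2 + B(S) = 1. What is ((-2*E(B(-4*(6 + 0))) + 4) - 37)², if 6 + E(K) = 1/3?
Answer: 4225/9 ≈ 469.44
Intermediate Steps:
B(S) = -1 (B(S) = -2 + 1 = -1)
E(K) = -17/3 (E(K) = -6 + 1/3 = -6 + ⅓ = -17/3)
((-2*E(B(-4*(6 + 0))) + 4) - 37)² = ((-2*(-17/3) + 4) - 37)² = ((34/3 + 4) - 37)² = (46/3 - 37)² = (-65/3)² = 4225/9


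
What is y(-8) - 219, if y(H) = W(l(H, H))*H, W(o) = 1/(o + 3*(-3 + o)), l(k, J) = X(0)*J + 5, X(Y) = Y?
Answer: -2417/11 ≈ -219.73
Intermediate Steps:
l(k, J) = 5 (l(k, J) = 0*J + 5 = 0 + 5 = 5)
W(o) = 1/(-9 + 4*o) (W(o) = 1/(o + (-9 + 3*o)) = 1/(-9 + 4*o))
y(H) = H/11 (y(H) = H/(-9 + 4*5) = H/(-9 + 20) = H/11)
y(-8) - 219 = (1/11)*(-8) - 219 = -8/11 - 219 = -2417/11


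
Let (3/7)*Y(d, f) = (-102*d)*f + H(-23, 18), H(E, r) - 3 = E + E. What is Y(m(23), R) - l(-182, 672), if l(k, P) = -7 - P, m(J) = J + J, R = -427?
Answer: 14026124/3 ≈ 4.6754e+6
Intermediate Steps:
H(E, r) = 3 + 2*E (H(E, r) = 3 + (E + E) = 3 + 2*E)
m(J) = 2*J
Y(d, f) = -301/3 - 238*d*f (Y(d, f) = 7*((-102*d)*f + (3 + 2*(-23)))/3 = 7*(-102*d*f + (3 - 46))/3 = 7*(-102*d*f - 43)/3 = 7*(-43 - 102*d*f)/3 = -301/3 - 238*d*f)
Y(m(23), R) - l(-182, 672) = (-301/3 - 238*2*23*(-427)) - (-7 - 1*672) = (-301/3 - 238*46*(-427)) - (-7 - 672) = (-301/3 + 4674796) - 1*(-679) = 14024087/3 + 679 = 14026124/3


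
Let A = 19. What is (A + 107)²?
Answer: 15876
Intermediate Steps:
(A + 107)² = (19 + 107)² = 126² = 15876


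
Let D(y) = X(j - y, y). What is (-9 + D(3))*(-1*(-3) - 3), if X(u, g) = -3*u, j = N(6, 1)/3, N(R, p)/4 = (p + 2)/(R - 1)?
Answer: 0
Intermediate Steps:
N(R, p) = 4*(2 + p)/(-1 + R) (N(R, p) = 4*((p + 2)/(R - 1)) = 4*((2 + p)/(-1 + R)) = 4*(2 + p)/(-1 + R))
j = ⅘ (j = (4*(2 + 1)/(-1 + 6))/3 = (4*3/5)*(⅓) = (4*(⅕)*3)*(⅓) = (12/5)*(⅓) = ⅘ ≈ 0.80000)
D(y) = -12/5 + 3*y (D(y) = -3*(⅘ - y) = -12/5 + 3*y)
(-9 + D(3))*(-1*(-3) - 3) = (-9 + (-12/5 + 3*3))*(-1*(-3) - 3) = (-9 + (-12/5 + 9))*(3 - 3) = (-9 + 33/5)*0 = -12/5*0 = 0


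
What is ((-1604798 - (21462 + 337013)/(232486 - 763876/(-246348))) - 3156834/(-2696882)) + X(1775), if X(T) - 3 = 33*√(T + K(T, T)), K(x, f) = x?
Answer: -30984412029661750731503/19307391199404691 + 165*√142 ≈ -1.6028e+6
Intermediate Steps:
X(T) = 3 + 33*√2*√T (X(T) = 3 + 33*√(T + T) = 3 + 33*√(2*T) = 3 + 33*(√2*√T) = 3 + 33*√2*√T)
((-1604798 - (21462 + 337013)/(232486 - 763876/(-246348))) - 3156834/(-2696882)) + X(1775) = ((-1604798 - (21462 + 337013)/(232486 - 763876/(-246348))) - 3156834/(-2696882)) + (3 + 33*√2*√1775) = ((-1604798 - 358475/(232486 - 763876*(-1/246348))) - 3156834*(-1/2696882)) + (3 + 33*√2*(5*√71)) = ((-1604798 - 358475/(232486 + 190969/61587)) + 1578417/1348441) + (3 + 165*√142) = ((-1604798 - 358475/14318306251/61587) + 1578417/1348441) + (3 + 165*√142) = ((-1604798 - 358475*61587/14318306251) + 1578417/1348441) + (3 + 165*√142) = ((-1604798 - 1*22077399825/14318306251) + 1578417/1348441) + (3 + 165*√142) = ((-1604798 - 22077399825/14318306251) + 1578417/1348441) + (3 + 165*√142) = (-22978011312392123/14318306251 + 1578417/1348441) + (3 + 165*√142) = -30984469951835348945576/19307391199404691 + (3 + 165*√142) = -30984412029661750731503/19307391199404691 + 165*√142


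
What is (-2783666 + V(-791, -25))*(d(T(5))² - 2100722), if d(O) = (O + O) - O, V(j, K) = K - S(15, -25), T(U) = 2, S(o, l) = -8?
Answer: 5847732984394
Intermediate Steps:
V(j, K) = 8 + K (V(j, K) = K - 1*(-8) = K + 8 = 8 + K)
d(O) = O (d(O) = 2*O - O = O)
(-2783666 + V(-791, -25))*(d(T(5))² - 2100722) = (-2783666 + (8 - 25))*(2² - 2100722) = (-2783666 - 17)*(4 - 2100722) = -2783683*(-2100718) = 5847732984394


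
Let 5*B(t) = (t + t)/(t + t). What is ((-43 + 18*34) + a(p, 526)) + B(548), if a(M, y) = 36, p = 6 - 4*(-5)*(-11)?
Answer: 3026/5 ≈ 605.20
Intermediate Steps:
B(t) = ⅕ (B(t) = ((t + t)/(t + t))/5 = ((2*t)/((2*t)))/5 = ((2*t)*(1/(2*t)))/5 = (⅕)*1 = ⅕)
p = -214 (p = 6 + 20*(-11) = 6 - 220 = -214)
((-43 + 18*34) + a(p, 526)) + B(548) = ((-43 + 18*34) + 36) + ⅕ = ((-43 + 612) + 36) + ⅕ = (569 + 36) + ⅕ = 605 + ⅕ = 3026/5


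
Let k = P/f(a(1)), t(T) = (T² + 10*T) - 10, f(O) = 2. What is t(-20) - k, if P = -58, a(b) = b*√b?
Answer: 219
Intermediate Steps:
a(b) = b^(3/2)
t(T) = -10 + T² + 10*T
k = -29 (k = -58/2 = -58*½ = -29)
t(-20) - k = (-10 + (-20)² + 10*(-20)) - 1*(-29) = (-10 + 400 - 200) + 29 = 190 + 29 = 219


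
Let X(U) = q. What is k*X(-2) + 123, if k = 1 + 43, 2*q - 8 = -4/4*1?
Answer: 277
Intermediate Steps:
q = 7/2 (q = 4 + (-4/4*1)/2 = 4 + (-4*1/4*1)/2 = 4 + (-1*1)/2 = 4 + (1/2)*(-1) = 4 - 1/2 = 7/2 ≈ 3.5000)
X(U) = 7/2
k = 44
k*X(-2) + 123 = 44*(7/2) + 123 = 154 + 123 = 277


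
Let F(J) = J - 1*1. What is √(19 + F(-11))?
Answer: √7 ≈ 2.6458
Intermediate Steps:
F(J) = -1 + J (F(J) = J - 1 = -1 + J)
√(19 + F(-11)) = √(19 + (-1 - 11)) = √(19 - 12) = √7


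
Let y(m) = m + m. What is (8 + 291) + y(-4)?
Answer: 291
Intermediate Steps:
y(m) = 2*m
(8 + 291) + y(-4) = (8 + 291) + 2*(-4) = 299 - 8 = 291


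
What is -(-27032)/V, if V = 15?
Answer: 27032/15 ≈ 1802.1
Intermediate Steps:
-(-27032)/V = -(-27032)/15 = -124*(-218/15) = 27032/15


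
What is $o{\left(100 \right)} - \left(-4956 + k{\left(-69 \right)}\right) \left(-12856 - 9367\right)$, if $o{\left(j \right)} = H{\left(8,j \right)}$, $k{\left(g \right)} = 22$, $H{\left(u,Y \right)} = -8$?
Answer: $-109648290$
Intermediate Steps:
$o{\left(j \right)} = -8$
$o{\left(100 \right)} - \left(-4956 + k{\left(-69 \right)}\right) \left(-12856 - 9367\right) = -8 - \left(-4956 + 22\right) \left(-12856 - 9367\right) = -8 - \left(-4934\right) \left(-22223\right) = -8 - 109648282 = -109648290$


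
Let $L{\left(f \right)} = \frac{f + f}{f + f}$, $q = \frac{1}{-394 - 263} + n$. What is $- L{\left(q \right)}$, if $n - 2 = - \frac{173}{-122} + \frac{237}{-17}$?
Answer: $-1$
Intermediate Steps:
$n = - \frac{21825}{2074}$ ($n = 2 + \left(- \frac{173}{-122} + \frac{237}{-17}\right) = 2 + \left(\left(-173\right) \left(- \frac{1}{122}\right) + 237 \left(- \frac{1}{17}\right)\right) = 2 + \left(\frac{173}{122} - \frac{237}{17}\right) = 2 - \frac{25973}{2074} = - \frac{21825}{2074} \approx -10.523$)
$q = - \frac{14341099}{1362618}$ ($q = \frac{1}{-394 - 263} - \frac{21825}{2074} = \frac{1}{-657} - \frac{21825}{2074} = - \frac{1}{657} - \frac{21825}{2074} = - \frac{14341099}{1362618} \approx -10.525$)
$L{\left(f \right)} = 1$ ($L{\left(f \right)} = \frac{2 f}{2 f} = 2 f \frac{1}{2 f} = 1$)
$- L{\left(q \right)} = \left(-1\right) 1 = -1$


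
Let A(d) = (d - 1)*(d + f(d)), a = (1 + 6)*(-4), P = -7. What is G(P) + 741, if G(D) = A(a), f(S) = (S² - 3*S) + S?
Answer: -22807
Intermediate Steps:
f(S) = S² - 2*S
a = -28 (a = 7*(-4) = -28)
A(d) = (-1 + d)*(d + d*(-2 + d)) (A(d) = (d - 1)*(d + d*(-2 + d)) = (-1 + d)*(d + d*(-2 + d)))
G(D) = -23548 (G(D) = -28*(1 - 28*(-2 - 28)) = -28*(1 - 28*(-30)) = -28*(1 + 840) = -28*841 = -23548)
G(P) + 741 = -23548 + 741 = -22807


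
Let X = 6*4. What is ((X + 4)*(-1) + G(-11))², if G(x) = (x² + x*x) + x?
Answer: 41209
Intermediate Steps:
X = 24
G(x) = x + 2*x² (G(x) = (x² + x²) + x = 2*x² + x = x + 2*x²)
((X + 4)*(-1) + G(-11))² = ((24 + 4)*(-1) - 11*(1 + 2*(-11)))² = (28*(-1) - 11*(1 - 22))² = (-28 - 11*(-21))² = (-28 + 231)² = 203² = 41209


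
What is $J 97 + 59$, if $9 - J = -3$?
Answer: $1223$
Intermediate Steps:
$J = 12$ ($J = 9 - -3 = 9 + 3 = 12$)
$J 97 + 59 = 12 \cdot 97 + 59 = 1164 + 59 = 1223$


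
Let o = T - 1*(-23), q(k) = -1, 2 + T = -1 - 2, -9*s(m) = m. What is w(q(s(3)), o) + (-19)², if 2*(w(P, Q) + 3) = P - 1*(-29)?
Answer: 372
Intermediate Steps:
s(m) = -m/9
T = -5 (T = -2 + (-1 - 2) = -2 - 3 = -5)
o = 18 (o = -5 - 1*(-23) = -5 + 23 = 18)
w(P, Q) = 23/2 + P/2 (w(P, Q) = -3 + (P - 1*(-29))/2 = -3 + (P + 29)/2 = -3 + (29 + P)/2 = -3 + (29/2 + P/2) = 23/2 + P/2)
w(q(s(3)), o) + (-19)² = (23/2 + (½)*(-1)) + (-19)² = (23/2 - ½) + 361 = 11 + 361 = 372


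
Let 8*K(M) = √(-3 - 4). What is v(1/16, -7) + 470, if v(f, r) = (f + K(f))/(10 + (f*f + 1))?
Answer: 1324006/2817 + 32*I*√7/2817 ≈ 470.01 + 0.030055*I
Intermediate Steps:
K(M) = I*√7/8 (K(M) = √(-3 - 4)/8 = √(-7)/8 = (I*√7)/8 = I*√7/8)
v(f, r) = (f + I*√7/8)/(11 + f²) (v(f, r) = (f + I*√7/8)/(10 + (f*f + 1)) = (f + I*√7/8)/(10 + (f² + 1)) = (f + I*√7/8)/(10 + (1 + f²)) = (f + I*√7/8)/(11 + f²))
v(1/16, -7) + 470 = (1/16 + I*√7/8)/(11 + (1/16)²) + 470 = (1/16 + I*√7/8)/(11 + 1/256) + 470 = (1/16 + I*√7/8)/(2817/256) + 470 = 256*(1/16 + I*√7/8)/2817 + 470 = (16/2817 + 32*I*√7/2817) + 470 = 1324006/2817 + 32*I*√7/2817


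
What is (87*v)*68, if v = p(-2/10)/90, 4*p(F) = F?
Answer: -493/150 ≈ -3.2867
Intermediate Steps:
p(F) = F/4
v = -1/1800 (v = ((-2/10)/4)/90 = ((-2*1/10)/4)*(1/90) = ((1/4)*(-1/5))*(1/90) = -1/20*1/90 = -1/1800 ≈ -0.00055556)
(87*v)*68 = (87*(-1/1800))*68 = -29/600*68 = -493/150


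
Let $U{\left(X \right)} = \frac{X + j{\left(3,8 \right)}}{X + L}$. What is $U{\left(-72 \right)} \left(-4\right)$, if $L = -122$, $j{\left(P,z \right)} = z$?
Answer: $- \frac{128}{97} \approx -1.3196$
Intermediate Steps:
$U{\left(X \right)} = \frac{8 + X}{-122 + X}$ ($U{\left(X \right)} = \frac{X + 8}{X - 122} = \frac{8 + X}{-122 + X}$)
$U{\left(-72 \right)} \left(-4\right) = \frac{8 - 72}{-122 - 72} \left(-4\right) = \frac{1}{-194} \left(-64\right) \left(-4\right) = \left(- \frac{1}{194}\right) \left(-64\right) \left(-4\right) = \frac{32}{97} \left(-4\right) = - \frac{128}{97}$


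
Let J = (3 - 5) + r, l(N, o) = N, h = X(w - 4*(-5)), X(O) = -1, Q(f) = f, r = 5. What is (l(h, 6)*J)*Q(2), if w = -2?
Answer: -6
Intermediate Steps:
h = -1
J = 3 (J = (3 - 5) + 5 = -2 + 5 = 3)
(l(h, 6)*J)*Q(2) = -1*3*2 = -3*2 = -6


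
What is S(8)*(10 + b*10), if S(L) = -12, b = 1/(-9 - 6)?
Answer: -112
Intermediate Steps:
b = -1/15 (b = 1/(-15) = -1/15 ≈ -0.066667)
S(8)*(10 + b*10) = -12*(10 - 1/15*10) = -12*(10 - ⅔) = -12*28/3 = -112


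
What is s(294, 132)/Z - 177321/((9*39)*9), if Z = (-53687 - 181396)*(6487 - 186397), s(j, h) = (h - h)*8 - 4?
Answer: -46293677851943/824728759335 ≈ -56.132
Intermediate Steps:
s(j, h) = -4 (s(j, h) = 0*8 - 4 = 0 - 4 = -4)
Z = 42293782530 (Z = -235083*(-179910) = 42293782530)
s(294, 132)/Z - 177321/((9*39)*9) = -4/42293782530 - 177321/((9*39)*9) = -4*1/42293782530 - 177321/(351*9) = -2/21146891265 - 177321/3159 = -2/21146891265 - 177321*1/3159 = -2/21146891265 - 59107/1053 = -46293677851943/824728759335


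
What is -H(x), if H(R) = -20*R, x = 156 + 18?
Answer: 3480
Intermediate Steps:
x = 174
-H(x) = -(-20)*174 = -1*(-3480) = 3480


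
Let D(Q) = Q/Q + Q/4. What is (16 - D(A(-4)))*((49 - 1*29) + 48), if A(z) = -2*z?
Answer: 884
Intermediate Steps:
D(Q) = 1 + Q/4 (D(Q) = 1 + Q*(1/4) = 1 + Q/4)
(16 - D(A(-4)))*((49 - 1*29) + 48) = (16 - (1 + (-2*(-4))/4))*((49 - 1*29) + 48) = (16 - (1 + (1/4)*8))*((49 - 29) + 48) = (16 - (1 + 2))*(20 + 48) = (16 - 1*3)*68 = (16 - 3)*68 = 13*68 = 884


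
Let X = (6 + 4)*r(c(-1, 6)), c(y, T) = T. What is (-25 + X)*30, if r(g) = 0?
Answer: -750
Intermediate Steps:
X = 0 (X = (6 + 4)*0 = 10*0 = 0)
(-25 + X)*30 = (-25 + 0)*30 = -25*30 = -750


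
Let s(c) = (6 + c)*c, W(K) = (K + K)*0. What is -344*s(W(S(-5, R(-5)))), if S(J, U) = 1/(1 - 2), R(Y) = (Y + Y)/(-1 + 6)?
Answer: 0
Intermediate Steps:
R(Y) = 2*Y/5 (R(Y) = (2*Y)/5 = (2*Y)*(1/5) = 2*Y/5)
S(J, U) = -1 (S(J, U) = 1/(-1) = -1)
W(K) = 0 (W(K) = (2*K)*0 = 0)
s(c) = c*(6 + c)
-344*s(W(S(-5, R(-5)))) = -0*(6 + 0) = -0*6 = -344*0 = 0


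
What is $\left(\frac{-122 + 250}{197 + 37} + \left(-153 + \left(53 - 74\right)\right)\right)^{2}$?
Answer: $\frac{411846436}{13689} \approx 30086.0$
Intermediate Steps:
$\left(\frac{-122 + 250}{197 + 37} + \left(-153 + \left(53 - 74\right)\right)\right)^{2} = \left(\frac{128}{234} + \left(-153 + \left(53 - 74\right)\right)\right)^{2} = \left(128 \cdot \frac{1}{234} - 174\right)^{2} = \left(\frac{64}{117} - 174\right)^{2} = \left(- \frac{20294}{117}\right)^{2} = \frac{411846436}{13689}$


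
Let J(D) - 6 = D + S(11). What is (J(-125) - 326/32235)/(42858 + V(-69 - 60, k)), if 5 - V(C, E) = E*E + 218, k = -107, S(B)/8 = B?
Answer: -999611/1005603060 ≈ -0.00099404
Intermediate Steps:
S(B) = 8*B
J(D) = 94 + D (J(D) = 6 + (D + 8*11) = 6 + (D + 88) = 6 + (88 + D) = 94 + D)
V(C, E) = -213 - E² (V(C, E) = 5 - (E*E + 218) = 5 - (E² + 218) = 5 - (218 + E²) = 5 + (-218 - E²) = -213 - E²)
(J(-125) - 326/32235)/(42858 + V(-69 - 60, k)) = ((94 - 125) - 326/32235)/(42858 + (-213 - 1*(-107)²)) = (-31 - 326*1/32235)/(42858 + (-213 - 1*11449)) = (-31 - 326/32235)/(42858 + (-213 - 11449)) = -999611/(32235*(42858 - 11662)) = -999611/32235/31196 = -999611/32235*1/31196 = -999611/1005603060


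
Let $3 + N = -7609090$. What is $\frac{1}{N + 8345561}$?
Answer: $\frac{1}{736468} \approx 1.3578 \cdot 10^{-6}$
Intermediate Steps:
$N = -7609093$ ($N = -3 - 7609090 = -7609093$)
$\frac{1}{N + 8345561} = \frac{1}{-7609093 + 8345561} = \frac{1}{736468}$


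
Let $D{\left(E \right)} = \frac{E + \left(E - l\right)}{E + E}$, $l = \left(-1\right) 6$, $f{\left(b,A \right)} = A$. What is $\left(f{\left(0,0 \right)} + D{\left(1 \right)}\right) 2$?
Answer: $8$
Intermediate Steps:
$l = -6$
$D{\left(E \right)} = \frac{6 + 2 E}{2 E}$ ($D{\left(E \right)} = \frac{E + \left(E - -6\right)}{E + E} = \frac{E + \left(E + 6\right)}{2 E} = \left(E + \left(6 + E\right)\right) \frac{1}{2 E} = \left(6 + 2 E\right) \frac{1}{2 E} = \frac{6 + 2 E}{2 E}$)
$\left(f{\left(0,0 \right)} + D{\left(1 \right)}\right) 2 = \left(0 + \frac{3 + 1}{1}\right) 2 = \left(0 + 1 \cdot 4\right) 2 = \left(0 + 4\right) 2 = 4 \cdot 2 = 8$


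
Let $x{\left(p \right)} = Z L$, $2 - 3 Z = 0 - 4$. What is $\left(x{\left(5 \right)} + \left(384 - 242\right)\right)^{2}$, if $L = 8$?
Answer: $24964$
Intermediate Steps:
$Z = 2$ ($Z = \frac{2}{3} - \frac{0 - 4}{3} = \frac{2}{3} - - \frac{4}{3} = \frac{2}{3} + \frac{4}{3} = 2$)
$x{\left(p \right)} = 16$ ($x{\left(p \right)} = 2 \cdot 8 = 16$)
$\left(x{\left(5 \right)} + \left(384 - 242\right)\right)^{2} = \left(16 + \left(384 - 242\right)\right)^{2} = \left(16 + 142\right)^{2} = 158^{2} = 24964$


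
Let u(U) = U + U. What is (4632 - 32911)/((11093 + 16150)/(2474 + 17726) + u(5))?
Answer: -571235800/229243 ≈ -2491.8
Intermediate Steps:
u(U) = 2*U
(4632 - 32911)/((11093 + 16150)/(2474 + 17726) + u(5)) = (4632 - 32911)/((11093 + 16150)/(2474 + 17726) + 2*5) = -28279/(27243/20200 + 10) = -28279/229243/20200 = -28279*20200/229243 = -571235800/229243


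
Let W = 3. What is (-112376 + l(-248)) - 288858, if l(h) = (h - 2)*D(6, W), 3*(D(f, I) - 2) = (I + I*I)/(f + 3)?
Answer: -3616606/9 ≈ -4.0185e+5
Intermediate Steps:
D(f, I) = 2 + (I + I²)/(3*(3 + f)) (D(f, I) = 2 + ((I + I*I)/(f + 3))/3 = 2 + ((I + I²)/(3 + f))/3 = 2 + (I + I²)/(3*(3 + f)))
l(h) = -44/9 + 22*h/9 (l(h) = (h - 2)*((18 + 3 + 3² + 6*6)/(3*(3 + 6))) = (-2 + h)*((⅓)*(18 + 3 + 9 + 36)/9) = (-2 + h)*((⅓)*(⅑)*66) = (-2 + h)*(22/9) = -44/9 + 22*h/9)
(-112376 + l(-248)) - 288858 = (-112376 + (-44/9 + (22/9)*(-248))) - 288858 = (-112376 + (-44/9 - 5456/9)) - 288858 = (-112376 - 5500/9) - 288858 = -1016884/9 - 288858 = -3616606/9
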